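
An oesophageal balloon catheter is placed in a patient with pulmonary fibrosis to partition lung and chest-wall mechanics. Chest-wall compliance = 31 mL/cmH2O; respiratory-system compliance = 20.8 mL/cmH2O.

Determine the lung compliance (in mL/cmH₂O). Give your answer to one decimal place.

63.2

1/CL = 1/Crs − 1/Ccw.
1/CL = 1/20.8 − 1/31 = 0.01582.
CL = 63.211 mL/cmH2O.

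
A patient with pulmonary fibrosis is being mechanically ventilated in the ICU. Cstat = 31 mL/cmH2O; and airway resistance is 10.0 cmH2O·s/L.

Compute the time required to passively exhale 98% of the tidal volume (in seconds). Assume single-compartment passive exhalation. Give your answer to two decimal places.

1.21

τ = R × C = 10.0 × 31 mL/cmH2O = 10.0 × 0.031 L/cmH2O = 0.31 s.
Exhaled fraction f = 1 − e^(−t/τ) → t = −τ·ln(1 − f) = −0.31·ln(0.02) = 1.213 s.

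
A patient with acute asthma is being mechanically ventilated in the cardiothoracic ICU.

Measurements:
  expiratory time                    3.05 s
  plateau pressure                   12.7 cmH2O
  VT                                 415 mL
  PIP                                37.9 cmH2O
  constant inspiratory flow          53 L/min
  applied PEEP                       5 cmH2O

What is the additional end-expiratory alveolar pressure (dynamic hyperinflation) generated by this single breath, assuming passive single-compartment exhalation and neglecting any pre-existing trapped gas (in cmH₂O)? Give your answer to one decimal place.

Flow: 53 L/min ÷ 60 = 0.8833 L/s.
R = (PIP − Pplat)/V̇ = (37.9 − 12.7) / 0.8833 = 25.2/0.8833 = 28.529 cmH2O·s/L.
C = Vt/(Pplat − PEEP) = 415.0 / (12.7 − 5) = 415.0/7.7 = 53.896 mL/cmH2O.
τ = R × C = 28.529 × 0.0539 L/cmH2O = 1.538 s.
Fraction remaining = e^(−Te/τ) = e^(−3.05/1.538) = 0.1376; trapped volume = 415.0 × 0.1376 = 57.104 mL.
Additional alveolar pressure from trapping ≈ V_trapped / C = 57.104 / 53.896 = 1.06 cmH2O.

1.1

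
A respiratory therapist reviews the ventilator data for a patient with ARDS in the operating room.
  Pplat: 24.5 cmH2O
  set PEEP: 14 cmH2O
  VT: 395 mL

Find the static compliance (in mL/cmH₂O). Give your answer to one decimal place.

37.6

Cstat = Vt / (Pplat − PEEP) = 395 / (24.5 − 14) = 395 / 10.5 = 37.619 mL/cmH2O.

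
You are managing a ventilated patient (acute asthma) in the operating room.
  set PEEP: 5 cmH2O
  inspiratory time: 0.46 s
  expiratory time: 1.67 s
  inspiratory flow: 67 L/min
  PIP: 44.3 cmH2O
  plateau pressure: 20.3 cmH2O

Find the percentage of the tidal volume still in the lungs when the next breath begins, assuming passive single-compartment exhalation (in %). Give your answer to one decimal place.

9.9

Flow: 67 L/min ÷ 60 = 1.1167 L/s.
Vt = flow × Ti = 1.1167 L/s × 0.46 s × 1000 mL/L = 513.68 mL.
R = (PIP − Pplat)/V̇ = (44.3 − 20.3) / 1.1167 = 24.0/1.1167 = 21.492 cmH2O·s/L.
C = Vt/(Pplat − PEEP) = 513.68 / (20.3 − 5) = 513.68/15.3 = 33.574 mL/cmH2O.
τ = R × C = 21.492 × 0.03357 L/cmH2O = 0.7215 s.
Fraction remaining at end-expiration = e^(−Te/τ) = e^(−1.67/0.7215) = 0.0988 → 9.88%.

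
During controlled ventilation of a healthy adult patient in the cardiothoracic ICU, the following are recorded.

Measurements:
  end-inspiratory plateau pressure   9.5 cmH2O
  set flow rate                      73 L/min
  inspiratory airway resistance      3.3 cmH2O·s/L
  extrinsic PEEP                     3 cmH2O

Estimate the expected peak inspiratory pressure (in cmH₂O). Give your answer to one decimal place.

Flow: 73 L/min ÷ 60 = 1.2167 L/s.
PIP = Pplat + Raw × flow = 9.5 + 3.3 × 1.2167 = 9.5 + 4.015 = 13.515 cmH2O.

13.5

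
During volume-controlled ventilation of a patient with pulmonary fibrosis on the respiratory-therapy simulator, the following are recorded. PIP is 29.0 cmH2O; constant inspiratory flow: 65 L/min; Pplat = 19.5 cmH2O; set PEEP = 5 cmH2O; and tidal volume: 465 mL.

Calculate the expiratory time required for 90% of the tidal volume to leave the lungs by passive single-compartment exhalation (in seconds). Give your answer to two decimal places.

0.65

Flow: 65 L/min ÷ 60 = 1.0833 L/s.
R = (PIP − Pplat)/V̇ = (29.0 − 19.5) / 1.0833 = 9.5/1.0833 = 8.77 cmH2O·s/L.
C = Vt/(Pplat − PEEP) = 465.0 / (19.5 − 5) = 465.0/14.5 = 32.069 mL/cmH2O.
τ = R × C = 8.77 × 0.03207 L/cmH2O = 0.2813 s.
t = −τ·ln(1 − 0.90) = −0.2813·ln(0.1) = 0.6477 s.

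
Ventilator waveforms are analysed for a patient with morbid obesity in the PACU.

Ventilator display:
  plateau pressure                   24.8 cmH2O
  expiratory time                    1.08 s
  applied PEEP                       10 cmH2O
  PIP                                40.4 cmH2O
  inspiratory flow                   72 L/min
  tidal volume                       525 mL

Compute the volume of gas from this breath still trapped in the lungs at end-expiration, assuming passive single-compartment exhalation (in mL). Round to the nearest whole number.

Flow: 72 L/min ÷ 60 = 1.2 L/s.
R = (PIP − Pplat)/V̇ = (40.4 − 24.8) / 1.2 = 15.6/1.2 = 13.0 cmH2O·s/L.
C = Vt/(Pplat − PEEP) = 525.0 / (24.8 − 10) = 525.0/14.8 = 35.473 mL/cmH2O.
τ = R × C = 13.0 × 0.03547 L/cmH2O = 0.4611 s.
Fraction remaining = e^(−Te/τ) = e^(−1.08/0.4611) = 0.09611.
Trapped volume = 525.0 × 0.09611 = 50.458 mL.

50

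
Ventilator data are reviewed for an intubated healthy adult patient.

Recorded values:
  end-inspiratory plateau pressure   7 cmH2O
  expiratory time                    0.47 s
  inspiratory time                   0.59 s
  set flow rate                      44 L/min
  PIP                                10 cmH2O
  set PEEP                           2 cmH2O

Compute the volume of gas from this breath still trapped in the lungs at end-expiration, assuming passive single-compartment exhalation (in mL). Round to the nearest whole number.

115

Flow: 44 L/min ÷ 60 = 0.7333 L/s.
Vt = flow × Ti = 0.7333 L/s × 0.59 s × 1000 mL/L = 432.65 mL.
R = (PIP − Pplat)/V̇ = (10 − 7) / 0.7333 = 3.0/0.7333 = 4.091 cmH2O·s/L.
C = Vt/(Pplat − PEEP) = 432.65 / (7 − 2) = 432.65/5.0 = 86.53 mL/cmH2O.
τ = R × C = 4.091 × 0.08653 L/cmH2O = 0.354 s.
Fraction remaining = e^(−Te/τ) = e^(−0.47/0.354) = 0.2651.
Trapped volume = 432.65 × 0.2651 = 114.7 mL.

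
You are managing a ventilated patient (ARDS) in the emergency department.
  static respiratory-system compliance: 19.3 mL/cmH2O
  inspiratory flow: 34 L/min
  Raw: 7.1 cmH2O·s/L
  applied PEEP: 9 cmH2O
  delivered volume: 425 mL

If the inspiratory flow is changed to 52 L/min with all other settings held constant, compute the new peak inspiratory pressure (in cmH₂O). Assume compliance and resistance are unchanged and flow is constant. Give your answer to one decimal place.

37.2

Flow: 34 L/min ÷ 60 = 0.5667 L/s.
New flow: 52 L/min ÷ 60 = 0.8667 L/s.
PIP = Vt/C + R·V̇ + PEEP (constant-flow equation of motion).
Only the resistive term changes: ΔPIP = R × ΔV̇ = 7.1 × (0.8667 − 0.5667) = 7.1 × 0.3 = 2.13 cmH2O.
Original PIP = 425/19.3 + 7.1×0.5667 + 9 = 35.044 cmH2O; new PIP = 35.044 + (2.13) = 37.174 cmH2O.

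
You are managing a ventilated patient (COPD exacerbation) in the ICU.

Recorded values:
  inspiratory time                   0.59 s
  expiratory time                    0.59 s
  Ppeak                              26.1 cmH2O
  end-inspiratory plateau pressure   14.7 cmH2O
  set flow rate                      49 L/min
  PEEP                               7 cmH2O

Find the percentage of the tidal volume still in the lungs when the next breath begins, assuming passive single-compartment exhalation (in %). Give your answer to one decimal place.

50.9

Flow: 49 L/min ÷ 60 = 0.8167 L/s.
Vt = flow × Ti = 0.8167 L/s × 0.59 s × 1000 mL/L = 481.85 mL.
R = (PIP − Pplat)/V̇ = (26.1 − 14.7) / 0.8167 = 11.4/0.8167 = 13.959 cmH2O·s/L.
C = Vt/(Pplat − PEEP) = 481.85 / (14.7 − 7) = 481.85/7.7 = 62.578 mL/cmH2O.
τ = R × C = 13.959 × 0.06258 L/cmH2O = 0.8736 s.
Fraction remaining at end-expiration = e^(−Te/τ) = e^(−0.59/0.8736) = 0.509 → 50.9%.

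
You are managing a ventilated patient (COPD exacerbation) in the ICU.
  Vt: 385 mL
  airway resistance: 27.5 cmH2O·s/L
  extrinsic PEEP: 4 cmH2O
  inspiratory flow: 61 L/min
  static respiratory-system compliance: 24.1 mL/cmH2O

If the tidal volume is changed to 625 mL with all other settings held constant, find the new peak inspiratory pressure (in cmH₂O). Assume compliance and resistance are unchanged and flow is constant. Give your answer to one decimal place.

57.9

Flow: 61 L/min ÷ 60 = 1.0167 L/s.
PIP = Vt/C + R·V̇ + PEEP (constant-flow equation of motion).
Only the elastic term changes: ΔPIP = ΔVt / C = (625 − 385) / 24.1 = 9.959 cmH2O.
Original PIP = 385/24.1 + 27.5×1.0167 + 4 = 47.934 cmH2O; new PIP = 47.934 + (9.959) = 57.893 cmH2O.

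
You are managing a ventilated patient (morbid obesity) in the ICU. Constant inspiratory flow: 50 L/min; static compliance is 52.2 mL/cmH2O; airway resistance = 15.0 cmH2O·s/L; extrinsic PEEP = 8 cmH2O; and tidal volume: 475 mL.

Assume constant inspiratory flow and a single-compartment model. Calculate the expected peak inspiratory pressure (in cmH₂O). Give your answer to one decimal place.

Flow: 50 L/min ÷ 60 = 0.8333 L/s.
Equation of motion (constant flow): PIP = Vt/C + R·V̇ + PEEP.
PIP = 475/52.2 + 15.0×0.8333 + 8 = 9.1 + 12.5 + 8 = 29.6 cmH2O.

29.6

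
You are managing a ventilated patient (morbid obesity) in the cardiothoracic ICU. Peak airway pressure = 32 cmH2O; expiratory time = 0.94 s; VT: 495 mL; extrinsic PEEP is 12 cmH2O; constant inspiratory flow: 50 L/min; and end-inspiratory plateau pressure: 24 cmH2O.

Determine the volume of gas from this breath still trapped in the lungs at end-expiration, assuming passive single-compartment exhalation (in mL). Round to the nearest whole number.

46

Flow: 50 L/min ÷ 60 = 0.8333 L/s.
R = (PIP − Pplat)/V̇ = (32 − 24) / 0.8333 = 8.0/0.8333 = 9.6 cmH2O·s/L.
C = Vt/(Pplat − PEEP) = 495.0 / (24 − 12) = 495.0/12.0 = 41.25 mL/cmH2O.
τ = R × C = 9.6 × 0.04125 L/cmH2O = 0.396 s.
Fraction remaining = e^(−Te/τ) = e^(−0.94/0.396) = 0.09313.
Trapped volume = 495.0 × 0.09313 = 46.099 mL.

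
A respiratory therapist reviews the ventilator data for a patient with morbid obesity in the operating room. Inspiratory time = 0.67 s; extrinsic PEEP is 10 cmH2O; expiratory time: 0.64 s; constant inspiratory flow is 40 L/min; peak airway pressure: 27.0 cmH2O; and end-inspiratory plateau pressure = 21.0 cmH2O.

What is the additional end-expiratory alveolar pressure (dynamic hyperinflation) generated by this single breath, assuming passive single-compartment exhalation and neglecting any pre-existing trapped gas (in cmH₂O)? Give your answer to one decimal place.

Flow: 40 L/min ÷ 60 = 0.6667 L/s.
Vt = flow × Ti = 0.6667 L/s × 0.67 s × 1000 mL/L = 446.69 mL.
R = (PIP − Pplat)/V̇ = (27.0 − 21.0) / 0.6667 = 6.0/0.6667 = 9.0 cmH2O·s/L.
C = Vt/(Pplat − PEEP) = 446.69 / (21.0 − 10) = 446.69/11.0 = 40.608 mL/cmH2O.
τ = R × C = 9.0 × 0.04061 L/cmH2O = 0.3655 s.
Fraction remaining = e^(−Te/τ) = e^(−0.64/0.3655) = 0.1736; trapped volume = 446.69 × 0.1736 = 77.545 mL.
Additional alveolar pressure from trapping ≈ V_trapped / C = 77.545 / 40.608 = 1.91 cmH2O.

1.9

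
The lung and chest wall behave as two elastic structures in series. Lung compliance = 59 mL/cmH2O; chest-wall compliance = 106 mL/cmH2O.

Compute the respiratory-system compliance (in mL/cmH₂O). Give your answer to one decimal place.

37.9

Lung and chest wall are elastances in series: 1/Crs = 1/CL + 1/Ccw.
1/Crs = 1/59 + 1/106 = 0.02638.
Crs = 37.908 mL/cmH2O.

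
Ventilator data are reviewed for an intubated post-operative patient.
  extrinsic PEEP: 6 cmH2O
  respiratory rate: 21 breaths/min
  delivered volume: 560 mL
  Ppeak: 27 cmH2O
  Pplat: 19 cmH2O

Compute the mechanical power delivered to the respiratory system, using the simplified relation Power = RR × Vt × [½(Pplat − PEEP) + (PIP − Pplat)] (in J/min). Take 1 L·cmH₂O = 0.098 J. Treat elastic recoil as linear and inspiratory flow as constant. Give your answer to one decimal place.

Per-breath work = Vt × [½(Pplat−PEEP) + (PIP−Pplat)] = 0.560 × [0.5×13.0 + 8.0] = 0.560 × 14.5 = 8.12 L·cmH2O.
Power = 21 × 8.12 = 170.52 L·cmH2O/min.
× 0.098 J/(L·cmH2O) → 16.711 J/min.

16.7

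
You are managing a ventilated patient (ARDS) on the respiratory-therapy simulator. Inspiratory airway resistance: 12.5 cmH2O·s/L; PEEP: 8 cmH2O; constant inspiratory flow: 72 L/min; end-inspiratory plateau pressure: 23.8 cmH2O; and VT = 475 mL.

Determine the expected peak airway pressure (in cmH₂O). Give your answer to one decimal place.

Flow: 72 L/min ÷ 60 = 1.2 L/s.
PIP = Pplat + Raw × flow = 23.8 + 12.5 × 1.2 = 23.8 + 15.0 = 38.8 cmH2O.

38.8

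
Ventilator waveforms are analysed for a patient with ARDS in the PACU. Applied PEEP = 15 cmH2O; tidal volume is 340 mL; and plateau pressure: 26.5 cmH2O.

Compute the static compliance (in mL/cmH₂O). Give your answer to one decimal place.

Cstat = Vt / (Pplat − PEEP) = 340 / (26.5 − 15) = 340 / 11.5 = 29.565 mL/cmH2O.

29.6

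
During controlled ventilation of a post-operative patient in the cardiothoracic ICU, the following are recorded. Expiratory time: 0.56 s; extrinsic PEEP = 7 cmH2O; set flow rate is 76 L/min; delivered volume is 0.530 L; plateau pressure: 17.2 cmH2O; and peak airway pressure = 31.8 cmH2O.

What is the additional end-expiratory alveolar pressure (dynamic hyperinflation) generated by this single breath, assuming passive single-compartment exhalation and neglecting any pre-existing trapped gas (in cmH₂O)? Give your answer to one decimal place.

Flow: 76 L/min ÷ 60 = 1.2667 L/s.
R = (PIP − Pplat)/V̇ = (31.8 − 17.2) / 1.2667 = 14.6/1.2667 = 11.526 cmH2O·s/L.
C = Vt/(Pplat − PEEP) = 530.0 / (17.2 − 7) = 530.0/10.2 = 51.961 mL/cmH2O.
τ = R × C = 11.526 × 0.05196 L/cmH2O = 0.5989 s.
Fraction remaining = e^(−Te/τ) = e^(−0.56/0.5989) = 0.3926; trapped volume = 530.0 × 0.3926 = 208.08 mL.
Additional alveolar pressure from trapping ≈ V_trapped / C = 208.08 / 51.961 = 4.005 cmH2O.

4.0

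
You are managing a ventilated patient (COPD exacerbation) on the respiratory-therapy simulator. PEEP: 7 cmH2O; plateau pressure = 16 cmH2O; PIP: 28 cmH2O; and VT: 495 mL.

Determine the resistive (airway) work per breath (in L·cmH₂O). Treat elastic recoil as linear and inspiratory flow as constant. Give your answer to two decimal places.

With constant inspiratory flow the resistive pressure is constant at PIP − Pplat = 28 − 16 = 12.0 cmH2O, so resistive work = 12.0 × 0.495 = 5.94 L·cmH2O.

5.94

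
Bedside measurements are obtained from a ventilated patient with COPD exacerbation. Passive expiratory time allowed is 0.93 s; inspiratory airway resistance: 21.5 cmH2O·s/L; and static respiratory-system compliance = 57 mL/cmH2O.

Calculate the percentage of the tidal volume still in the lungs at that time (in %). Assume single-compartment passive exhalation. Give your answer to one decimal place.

46.8

τ = R × C = 21.5 × 57 mL/cmH2O = 21.5 × 0.057 L/cmH2O = 1.226 s.
Passive exhalation: V(t)/V₀ = e^(−t/τ) = e^(−0.93/1.226) = 0.4683.
Fraction remaining = 0.4683 → 46.83%.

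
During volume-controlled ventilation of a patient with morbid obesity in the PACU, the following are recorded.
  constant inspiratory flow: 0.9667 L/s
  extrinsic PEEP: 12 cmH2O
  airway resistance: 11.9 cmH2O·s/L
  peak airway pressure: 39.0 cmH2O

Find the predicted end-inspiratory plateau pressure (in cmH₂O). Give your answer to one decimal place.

27.5

Pplat = PIP − Raw × flow = 39.0 − 11.9 × 0.9667 = 39.0 − 11.504 = 27.496 cmH2O.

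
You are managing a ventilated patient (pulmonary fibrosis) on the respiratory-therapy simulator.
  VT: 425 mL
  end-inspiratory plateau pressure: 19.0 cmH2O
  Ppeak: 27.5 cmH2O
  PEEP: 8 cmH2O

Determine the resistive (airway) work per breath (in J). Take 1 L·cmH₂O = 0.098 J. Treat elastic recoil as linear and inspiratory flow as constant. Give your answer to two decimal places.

With constant inspiratory flow the resistive pressure is constant at PIP − Pplat = 27.5 − 19.0 = 8.5 cmH2O, so resistive work = 8.5 × 0.425 = 3.613 L·cmH2O.
× 0.098 J/(L·cmH2O) → 0.3541 J.

0.35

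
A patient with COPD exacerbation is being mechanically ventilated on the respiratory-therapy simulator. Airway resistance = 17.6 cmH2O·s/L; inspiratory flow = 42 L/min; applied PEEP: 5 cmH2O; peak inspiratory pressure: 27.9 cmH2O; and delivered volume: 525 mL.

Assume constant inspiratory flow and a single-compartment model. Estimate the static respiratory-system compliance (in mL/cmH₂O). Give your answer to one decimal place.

Flow: 42 L/min ÷ 60 = 0.7 L/s.
Equation of motion (constant flow): PIP = Vt/C + R·V̇ + PEEP.
Vt/C = PIP − R·V̇ − PEEP = 27.9 − 17.6×0.7 − 5 = 27.9 − 12.32 − 5 = 10.58 cmH2O.
C = Vt / 10.58 = 525 / 10.58 = 49.622 mL/cmH2O.

49.6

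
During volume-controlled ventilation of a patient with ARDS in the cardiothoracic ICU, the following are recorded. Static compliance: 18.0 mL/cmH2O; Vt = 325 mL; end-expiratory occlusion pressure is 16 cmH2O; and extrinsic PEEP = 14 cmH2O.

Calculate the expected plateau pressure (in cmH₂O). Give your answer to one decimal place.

End-expiratory occlusion gives total PEEP = 16 cmH2O (intrinsic PEEP = 16 − 14 = 2). Use total PEEP for the elastic gradient.
Pplat = PEEPtotal + Vt / Cstat = 16 + 325 / 18.0 = 16 + 18.056 = 34.056 cmH2O.

34.1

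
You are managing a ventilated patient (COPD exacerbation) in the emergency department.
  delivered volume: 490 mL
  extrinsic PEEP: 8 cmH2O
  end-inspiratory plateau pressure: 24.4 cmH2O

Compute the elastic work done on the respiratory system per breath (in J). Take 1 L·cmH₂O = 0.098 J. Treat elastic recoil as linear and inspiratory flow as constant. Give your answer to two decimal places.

Elastic work ≈ ½ × (Pplat − PEEP) × Vt = 0.5 × (24.4 − 8) × 0.490 L = 0.5 × 16.4 × 0.490 = 4.018 L·cmH2O.
× 0.098 J/(L·cmH2O) → 0.3938 J.

0.39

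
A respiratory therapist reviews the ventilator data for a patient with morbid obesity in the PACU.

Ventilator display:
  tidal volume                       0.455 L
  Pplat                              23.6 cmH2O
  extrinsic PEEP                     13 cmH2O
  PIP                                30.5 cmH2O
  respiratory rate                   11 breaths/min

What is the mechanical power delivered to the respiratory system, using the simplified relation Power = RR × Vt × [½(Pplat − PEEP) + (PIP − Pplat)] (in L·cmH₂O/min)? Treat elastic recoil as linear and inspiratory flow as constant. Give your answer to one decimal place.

61.1

Per-breath work = Vt × [½(Pplat−PEEP) + (PIP−Pplat)] = 0.455 × [0.5×10.6 + 6.9] = 0.455 × 12.2 = 5.551 L·cmH2O.
Power = 11 × 5.551 = 61.061 L·cmH2O/min.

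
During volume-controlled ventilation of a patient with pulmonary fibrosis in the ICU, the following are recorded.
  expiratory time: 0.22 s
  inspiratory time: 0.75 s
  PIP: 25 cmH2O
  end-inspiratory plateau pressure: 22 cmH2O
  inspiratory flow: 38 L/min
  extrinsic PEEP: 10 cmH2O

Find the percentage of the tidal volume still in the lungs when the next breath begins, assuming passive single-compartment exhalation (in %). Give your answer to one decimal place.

30.9

Flow: 38 L/min ÷ 60 = 0.6333 L/s.
Vt = flow × Ti = 0.6333 L/s × 0.75 s × 1000 mL/L = 474.98 mL.
R = (PIP − Pplat)/V̇ = (25 − 22) / 0.6333 = 3.0/0.6333 = 4.737 cmH2O·s/L.
C = Vt/(Pplat − PEEP) = 474.98 / (22 − 10) = 474.98/12.0 = 39.582 mL/cmH2O.
τ = R × C = 4.737 × 0.03958 L/cmH2O = 0.1875 s.
Fraction remaining at end-expiration = e^(−Te/τ) = e^(−0.22/0.1875) = 0.3093 → 30.93%.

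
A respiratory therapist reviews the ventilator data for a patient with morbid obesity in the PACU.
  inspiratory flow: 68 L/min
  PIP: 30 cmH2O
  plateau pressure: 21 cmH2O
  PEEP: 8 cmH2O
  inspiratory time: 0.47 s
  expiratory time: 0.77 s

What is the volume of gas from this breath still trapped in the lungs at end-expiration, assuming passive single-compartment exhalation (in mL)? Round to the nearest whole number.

Flow: 68 L/min ÷ 60 = 1.1333 L/s.
Vt = flow × Ti = 1.1333 L/s × 0.47 s × 1000 mL/L = 532.65 mL.
R = (PIP − Pplat)/V̇ = (30 − 21) / 1.1333 = 9.0/1.1333 = 7.941 cmH2O·s/L.
C = Vt/(Pplat − PEEP) = 532.65 / (21 − 8) = 532.65/13.0 = 40.973 mL/cmH2O.
τ = R × C = 7.941 × 0.04097 L/cmH2O = 0.3253 s.
Fraction remaining = e^(−Te/τ) = e^(−0.77/0.3253) = 0.09376.
Trapped volume = 532.65 × 0.09376 = 49.941 mL.

50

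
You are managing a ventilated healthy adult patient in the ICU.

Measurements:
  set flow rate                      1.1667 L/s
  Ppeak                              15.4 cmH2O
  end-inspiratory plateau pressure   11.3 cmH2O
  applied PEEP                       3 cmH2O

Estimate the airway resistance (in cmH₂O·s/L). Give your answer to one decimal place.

Raw = (PIP − Pplat) / flow = (15.4 − 11.3) / 1.1667 = 4.1 / 1.1667 = 3.514 cmH2O·s/L.

3.5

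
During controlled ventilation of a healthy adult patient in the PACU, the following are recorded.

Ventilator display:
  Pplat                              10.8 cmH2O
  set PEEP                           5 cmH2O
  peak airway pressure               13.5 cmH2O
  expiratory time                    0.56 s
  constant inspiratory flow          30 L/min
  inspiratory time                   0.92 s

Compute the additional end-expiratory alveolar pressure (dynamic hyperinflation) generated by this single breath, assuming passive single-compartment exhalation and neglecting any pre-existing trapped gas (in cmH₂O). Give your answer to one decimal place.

1.6

Flow: 30 L/min ÷ 60 = 0.5 L/s.
Vt = flow × Ti = 0.5 L/s × 0.92 s × 1000 mL/L = 460.0 mL.
R = (PIP − Pplat)/V̇ = (13.5 − 10.8) / 0.5 = 2.7/0.5 = 5.4 cmH2O·s/L.
C = Vt/(Pplat − PEEP) = 460.0 / (10.8 − 5) = 460.0/5.8 = 79.31 mL/cmH2O.
τ = R × C = 5.4 × 0.07931 L/cmH2O = 0.4283 s.
Fraction remaining = e^(−Te/τ) = e^(−0.56/0.4283) = 0.2705; trapped volume = 460.0 × 0.2705 = 124.43 mL.
Additional alveolar pressure from trapping ≈ V_trapped / C = 124.43 / 79.31 = 1.569 cmH2O.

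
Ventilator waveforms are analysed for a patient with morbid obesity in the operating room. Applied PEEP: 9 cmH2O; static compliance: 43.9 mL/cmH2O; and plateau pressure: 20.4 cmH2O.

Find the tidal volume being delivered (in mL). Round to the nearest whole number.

500

Vt = Cstat × (Pplat − PEEP) = 43.9 × (20.4 − 9) = 43.9 × 11.4 = 500.46 mL.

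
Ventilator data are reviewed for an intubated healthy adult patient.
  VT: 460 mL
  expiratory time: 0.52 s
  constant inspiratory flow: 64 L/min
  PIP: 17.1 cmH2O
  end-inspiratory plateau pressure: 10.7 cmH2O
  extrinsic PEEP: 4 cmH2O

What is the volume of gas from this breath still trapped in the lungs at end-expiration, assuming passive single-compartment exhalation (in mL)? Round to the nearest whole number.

Flow: 64 L/min ÷ 60 = 1.0667 L/s.
R = (PIP − Pplat)/V̇ = (17.1 − 10.7) / 1.0667 = 6.4/1.0667 = 6.0 cmH2O·s/L.
C = Vt/(Pplat − PEEP) = 460.0 / (10.7 − 4) = 460.0/6.7 = 68.657 mL/cmH2O.
τ = R × C = 6.0 × 0.06866 L/cmH2O = 0.412 s.
Fraction remaining = e^(−Te/τ) = e^(−0.52/0.412) = 0.283.
Trapped volume = 460.0 × 0.283 = 130.18 mL.

130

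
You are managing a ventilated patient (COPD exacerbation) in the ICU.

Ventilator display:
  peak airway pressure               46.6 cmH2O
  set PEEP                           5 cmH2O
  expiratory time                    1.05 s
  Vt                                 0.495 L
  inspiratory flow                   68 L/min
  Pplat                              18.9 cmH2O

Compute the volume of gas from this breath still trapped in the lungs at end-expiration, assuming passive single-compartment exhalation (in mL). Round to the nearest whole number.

148

Flow: 68 L/min ÷ 60 = 1.1333 L/s.
R = (PIP − Pplat)/V̇ = (46.6 − 18.9) / 1.1333 = 27.7/1.1333 = 24.442 cmH2O·s/L.
C = Vt/(Pplat − PEEP) = 495.0 / (18.9 − 5) = 495.0/13.9 = 35.612 mL/cmH2O.
τ = R × C = 24.442 × 0.03561 L/cmH2O = 0.8704 s.
Fraction remaining = e^(−Te/τ) = e^(−1.05/0.8704) = 0.2993.
Trapped volume = 495.0 × 0.2993 = 148.15 mL.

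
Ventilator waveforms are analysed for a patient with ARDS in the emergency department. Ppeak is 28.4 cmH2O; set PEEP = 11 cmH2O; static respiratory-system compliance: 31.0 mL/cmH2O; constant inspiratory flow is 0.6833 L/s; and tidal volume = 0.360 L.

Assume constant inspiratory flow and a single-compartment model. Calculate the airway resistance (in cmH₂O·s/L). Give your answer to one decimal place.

8.5

Equation of motion (constant flow): PIP = Vt/C + R·V̇ + PEEP.
R·V̇ = PIP − Vt/C − PEEP = 28.4 − 360/31.0 − 11 = 28.4 − 11.613 − 11 = 5.787 cmH2O.
R = 5.787 / 0.6833 = 8.469 cmH2O·s/L.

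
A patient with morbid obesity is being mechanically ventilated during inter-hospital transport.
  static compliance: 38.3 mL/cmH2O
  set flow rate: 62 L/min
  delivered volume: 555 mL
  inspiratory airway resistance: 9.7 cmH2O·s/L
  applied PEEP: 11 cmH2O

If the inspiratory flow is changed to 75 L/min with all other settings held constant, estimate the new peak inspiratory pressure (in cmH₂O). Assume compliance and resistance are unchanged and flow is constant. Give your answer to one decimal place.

Flow: 62 L/min ÷ 60 = 1.0333 L/s.
New flow: 75 L/min ÷ 60 = 1.25 L/s.
PIP = Vt/C + R·V̇ + PEEP (constant-flow equation of motion).
Only the resistive term changes: ΔPIP = R × ΔV̇ = 9.7 × (1.25 − 1.0333) = 9.7 × 0.2167 = 2.102 cmH2O.
Original PIP = 555/38.3 + 9.7×1.0333 + 11 = 35.514 cmH2O; new PIP = 35.514 + (2.102) = 37.616 cmH2O.

37.6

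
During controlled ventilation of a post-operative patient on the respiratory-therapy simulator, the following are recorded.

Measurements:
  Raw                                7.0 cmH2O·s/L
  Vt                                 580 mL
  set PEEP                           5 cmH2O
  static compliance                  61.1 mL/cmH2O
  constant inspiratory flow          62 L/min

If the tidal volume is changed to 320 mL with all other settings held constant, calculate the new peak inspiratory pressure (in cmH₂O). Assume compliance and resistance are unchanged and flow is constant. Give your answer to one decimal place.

Flow: 62 L/min ÷ 60 = 1.0333 L/s.
PIP = Vt/C + R·V̇ + PEEP (constant-flow equation of motion).
Only the elastic term changes: ΔPIP = ΔVt / C = (320 − 580) / 61.1 = -4.255 cmH2O.
Original PIP = 580/61.1 + 7.0×1.0333 + 5 = 21.726 cmH2O; new PIP = 21.726 + (-4.255) = 17.471 cmH2O.

17.5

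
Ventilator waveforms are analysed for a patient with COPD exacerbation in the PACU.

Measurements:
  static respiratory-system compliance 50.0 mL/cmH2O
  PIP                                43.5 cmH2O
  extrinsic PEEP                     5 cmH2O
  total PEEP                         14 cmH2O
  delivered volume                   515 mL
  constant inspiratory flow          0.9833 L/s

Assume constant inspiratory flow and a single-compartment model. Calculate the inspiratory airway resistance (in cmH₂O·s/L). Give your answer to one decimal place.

19.5

Total PEEP = 14 cmH2O (set 5 + intrinsic 9); this is the baseline alveolar pressure.
Equation of motion (constant flow): PIP = Vt/C + R·V̇ + PEEP.
R·V̇ = PIP − Vt/C − PEEP = 43.5 − 515/50.0 − 14 = 43.5 − 10.3 − 14 = 19.2 cmH2O.
R = 19.2 / 0.9833 = 19.526 cmH2O·s/L.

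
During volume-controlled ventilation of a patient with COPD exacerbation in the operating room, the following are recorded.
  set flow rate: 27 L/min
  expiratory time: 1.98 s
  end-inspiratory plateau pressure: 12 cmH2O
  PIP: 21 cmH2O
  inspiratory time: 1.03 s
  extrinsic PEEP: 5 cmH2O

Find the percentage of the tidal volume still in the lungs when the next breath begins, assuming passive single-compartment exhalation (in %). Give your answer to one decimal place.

22.4

Flow: 27 L/min ÷ 60 = 0.45 L/s.
Vt = flow × Ti = 0.45 L/s × 1.03 s × 1000 mL/L = 463.5 mL.
R = (PIP − Pplat)/V̇ = (21 − 12) / 0.45 = 9.0/0.45 = 20.0 cmH2O·s/L.
C = Vt/(Pplat − PEEP) = 463.5 / (12 − 5) = 463.5/7.0 = 66.214 mL/cmH2O.
τ = R × C = 20.0 × 0.06621 L/cmH2O = 1.324 s.
Fraction remaining at end-expiration = e^(−Te/τ) = e^(−1.98/1.324) = 0.2241 → 22.41%.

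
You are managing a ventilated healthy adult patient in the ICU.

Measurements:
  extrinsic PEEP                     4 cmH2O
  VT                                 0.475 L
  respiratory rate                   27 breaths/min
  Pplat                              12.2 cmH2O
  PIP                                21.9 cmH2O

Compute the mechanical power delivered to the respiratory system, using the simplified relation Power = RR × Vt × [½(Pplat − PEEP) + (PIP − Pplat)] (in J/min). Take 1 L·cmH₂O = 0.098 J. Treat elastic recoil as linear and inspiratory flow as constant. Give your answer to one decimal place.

17.3

Per-breath work = Vt × [½(Pplat−PEEP) + (PIP−Pplat)] = 0.475 × [0.5×8.2 + 9.7] = 0.475 × 13.8 = 6.555 L·cmH2O.
Power = 27 × 6.555 = 176.99 L·cmH2O/min.
× 0.098 J/(L·cmH2O) → 17.345 J/min.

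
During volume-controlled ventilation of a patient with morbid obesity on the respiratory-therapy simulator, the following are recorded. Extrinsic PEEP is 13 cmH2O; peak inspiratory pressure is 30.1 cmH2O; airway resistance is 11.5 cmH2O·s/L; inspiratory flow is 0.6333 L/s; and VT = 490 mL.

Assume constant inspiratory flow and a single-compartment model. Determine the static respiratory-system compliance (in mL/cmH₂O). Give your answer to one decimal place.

49.9

Equation of motion (constant flow): PIP = Vt/C + R·V̇ + PEEP.
Vt/C = PIP − R·V̇ − PEEP = 30.1 − 11.5×0.6333 − 13 = 30.1 − 7.283 − 13 = 9.817 cmH2O.
C = Vt / 9.817 = 490 / 9.817 = 49.913 mL/cmH2O.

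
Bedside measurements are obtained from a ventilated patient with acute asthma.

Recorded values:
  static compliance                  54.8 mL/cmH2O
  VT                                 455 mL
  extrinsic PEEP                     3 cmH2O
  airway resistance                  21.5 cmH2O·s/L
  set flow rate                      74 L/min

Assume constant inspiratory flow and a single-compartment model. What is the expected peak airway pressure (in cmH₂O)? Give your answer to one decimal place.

Flow: 74 L/min ÷ 60 = 1.2333 L/s.
Equation of motion (constant flow): PIP = Vt/C + R·V̇ + PEEP.
PIP = 455/54.8 + 21.5×1.2333 + 3 = 8.303 + 26.516 + 3 = 37.819 cmH2O.

37.8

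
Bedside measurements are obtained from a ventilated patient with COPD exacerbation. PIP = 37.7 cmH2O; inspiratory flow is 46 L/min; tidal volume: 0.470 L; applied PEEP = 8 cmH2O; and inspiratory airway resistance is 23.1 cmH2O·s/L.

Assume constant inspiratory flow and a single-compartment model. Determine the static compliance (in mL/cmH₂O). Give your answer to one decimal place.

39.2

Flow: 46 L/min ÷ 60 = 0.7667 L/s.
Equation of motion (constant flow): PIP = Vt/C + R·V̇ + PEEP.
Vt/C = PIP − R·V̇ − PEEP = 37.7 − 23.1×0.7667 − 8 = 37.7 − 17.711 − 8 = 11.989 cmH2O.
C = Vt / 11.989 = 470 / 11.989 = 39.203 mL/cmH2O.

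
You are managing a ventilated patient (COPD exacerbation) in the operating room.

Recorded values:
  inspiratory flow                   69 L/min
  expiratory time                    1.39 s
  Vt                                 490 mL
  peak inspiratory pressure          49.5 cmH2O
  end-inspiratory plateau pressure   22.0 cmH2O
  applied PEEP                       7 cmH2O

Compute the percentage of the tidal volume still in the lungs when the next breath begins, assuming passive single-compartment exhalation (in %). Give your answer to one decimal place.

16.9

Flow: 69 L/min ÷ 60 = 1.15 L/s.
R = (PIP − Pplat)/V̇ = (49.5 − 22.0) / 1.15 = 27.5/1.15 = 23.913 cmH2O·s/L.
C = Vt/(Pplat − PEEP) = 490.0 / (22.0 − 7) = 490.0/15.0 = 32.667 mL/cmH2O.
τ = R × C = 23.913 × 0.03267 L/cmH2O = 0.7812 s.
Fraction remaining at end-expiration = e^(−Te/τ) = e^(−1.39/0.7812) = 0.1688 → 16.88%.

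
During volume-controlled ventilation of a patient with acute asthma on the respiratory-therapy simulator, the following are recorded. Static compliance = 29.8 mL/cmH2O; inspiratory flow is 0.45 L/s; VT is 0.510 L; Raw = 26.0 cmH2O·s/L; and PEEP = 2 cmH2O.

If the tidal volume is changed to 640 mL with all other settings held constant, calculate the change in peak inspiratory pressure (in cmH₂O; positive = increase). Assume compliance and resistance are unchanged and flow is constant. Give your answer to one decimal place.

PIP = Vt/C + R·V̇ + PEEP (constant-flow equation of motion).
Only the elastic term changes: ΔPIP = ΔVt / C = (640 − 510) / 29.8 = 4.362 cmH2O.

4.4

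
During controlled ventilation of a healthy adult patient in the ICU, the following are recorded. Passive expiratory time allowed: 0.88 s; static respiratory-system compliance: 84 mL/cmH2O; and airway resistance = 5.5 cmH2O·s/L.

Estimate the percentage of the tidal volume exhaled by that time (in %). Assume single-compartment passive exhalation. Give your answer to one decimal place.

τ = R × C = 5.5 × 84 mL/cmH2O = 5.5 × 0.084 L/cmH2O = 0.462 s.
Passive exhalation: V(t)/V₀ = e^(−t/τ) = e^(−0.88/0.462) = 0.1489.
Fraction exhaled = 1 − 0.1489 = 0.8511 → 85.11%.

85.1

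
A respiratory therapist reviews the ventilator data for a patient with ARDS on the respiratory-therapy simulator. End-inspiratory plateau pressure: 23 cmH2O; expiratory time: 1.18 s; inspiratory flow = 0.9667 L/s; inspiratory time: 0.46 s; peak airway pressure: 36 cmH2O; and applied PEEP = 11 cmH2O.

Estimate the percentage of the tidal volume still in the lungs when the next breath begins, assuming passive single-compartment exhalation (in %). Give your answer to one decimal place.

Vt = flow × Ti = 0.9667 L/s × 0.46 s × 1000 mL/L = 444.68 mL.
R = (PIP − Pplat)/V̇ = (36 − 23) / 0.9667 = 13.0/0.9667 = 13.448 cmH2O·s/L.
C = Vt/(Pplat − PEEP) = 444.68 / (23 − 11) = 444.68/12.0 = 37.057 mL/cmH2O.
τ = R × C = 13.448 × 0.03706 L/cmH2O = 0.4984 s.
Fraction remaining at end-expiration = e^(−Te/τ) = e^(−1.18/0.4984) = 0.09371 → 9.371%.

9.4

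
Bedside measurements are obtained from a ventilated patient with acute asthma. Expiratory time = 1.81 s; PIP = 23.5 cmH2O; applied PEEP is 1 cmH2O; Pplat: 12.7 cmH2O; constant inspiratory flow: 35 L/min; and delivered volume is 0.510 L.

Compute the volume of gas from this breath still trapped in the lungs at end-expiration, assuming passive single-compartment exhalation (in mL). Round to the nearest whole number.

Flow: 35 L/min ÷ 60 = 0.5833 L/s.
R = (PIP − Pplat)/V̇ = (23.5 − 12.7) / 0.5833 = 10.8/0.5833 = 18.515 cmH2O·s/L.
C = Vt/(Pplat − PEEP) = 510.0 / (12.7 − 1) = 510.0/11.7 = 43.59 mL/cmH2O.
τ = R × C = 18.515 × 0.04359 L/cmH2O = 0.8071 s.
Fraction remaining = e^(−Te/τ) = e^(−1.81/0.8071) = 0.1062.
Trapped volume = 510.0 × 0.1062 = 54.162 mL.

54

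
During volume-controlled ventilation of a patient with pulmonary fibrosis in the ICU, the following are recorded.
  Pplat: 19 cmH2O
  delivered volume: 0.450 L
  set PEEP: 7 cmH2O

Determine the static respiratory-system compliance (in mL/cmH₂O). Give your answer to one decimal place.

37.5

Cstat = Vt / (Pplat − PEEP) = 450 / (19 − 7) = 450 / 12.0 = 37.5 mL/cmH2O.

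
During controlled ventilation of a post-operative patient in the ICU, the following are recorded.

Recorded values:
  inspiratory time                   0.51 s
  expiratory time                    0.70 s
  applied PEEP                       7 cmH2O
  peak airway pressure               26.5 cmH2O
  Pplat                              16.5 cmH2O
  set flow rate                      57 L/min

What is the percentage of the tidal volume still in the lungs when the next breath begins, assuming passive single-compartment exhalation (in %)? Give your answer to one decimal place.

Flow: 57 L/min ÷ 60 = 0.95 L/s.
Vt = flow × Ti = 0.95 L/s × 0.51 s × 1000 mL/L = 484.5 mL.
R = (PIP − Pplat)/V̇ = (26.5 − 16.5) / 0.95 = 10.0/0.95 = 10.526 cmH2O·s/L.
C = Vt/(Pplat − PEEP) = 484.5 / (16.5 − 7) = 484.5/9.5 = 51.0 mL/cmH2O.
τ = R × C = 10.526 × 0.051 L/cmH2O = 0.5368 s.
Fraction remaining at end-expiration = e^(−Te/τ) = e^(−0.70/0.5368) = 0.2714 → 27.14%.

27.1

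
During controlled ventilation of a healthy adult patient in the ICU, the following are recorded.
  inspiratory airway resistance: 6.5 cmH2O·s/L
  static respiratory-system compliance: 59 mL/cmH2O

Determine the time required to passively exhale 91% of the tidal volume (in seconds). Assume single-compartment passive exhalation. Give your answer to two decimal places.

τ = R × C = 6.5 × 59 mL/cmH2O = 6.5 × 0.059 L/cmH2O = 0.3835 s.
Exhaled fraction f = 1 − e^(−t/τ) → t = −τ·ln(1 − f) = −0.3835·ln(0.09) = 0.9234 s.

0.92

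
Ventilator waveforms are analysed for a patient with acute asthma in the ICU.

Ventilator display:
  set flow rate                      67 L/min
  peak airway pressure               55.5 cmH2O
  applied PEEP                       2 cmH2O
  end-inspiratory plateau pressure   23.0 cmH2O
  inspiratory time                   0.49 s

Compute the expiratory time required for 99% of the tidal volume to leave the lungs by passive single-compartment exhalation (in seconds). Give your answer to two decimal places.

Flow: 67 L/min ÷ 60 = 1.1167 L/s.
Vt = flow × Ti = 1.1167 L/s × 0.49 s × 1000 mL/L = 547.18 mL.
R = (PIP − Pplat)/V̇ = (55.5 − 23.0) / 1.1167 = 32.5/1.1167 = 29.104 cmH2O·s/L.
C = Vt/(Pplat − PEEP) = 547.18 / (23.0 − 2) = 547.18/21.0 = 26.056 mL/cmH2O.
τ = R × C = 29.104 × 0.02606 L/cmH2O = 0.7585 s.
t = −τ·ln(1 − 0.99) = −0.7585·ln(0.01) = 3.493 s.

3.49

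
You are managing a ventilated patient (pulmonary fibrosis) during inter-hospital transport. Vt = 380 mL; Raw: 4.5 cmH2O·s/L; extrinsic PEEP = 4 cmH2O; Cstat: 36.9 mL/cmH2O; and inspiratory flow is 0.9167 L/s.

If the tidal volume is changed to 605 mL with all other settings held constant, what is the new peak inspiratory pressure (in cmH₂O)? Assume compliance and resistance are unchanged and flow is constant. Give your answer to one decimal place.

PIP = Vt/C + R·V̇ + PEEP (constant-flow equation of motion).
Only the elastic term changes: ΔPIP = ΔVt / C = (605 − 380) / 36.9 = 6.098 cmH2O.
Original PIP = 380/36.9 + 4.5×0.9167 + 4 = 18.423 cmH2O; new PIP = 18.423 + (6.098) = 24.521 cmH2O.

24.5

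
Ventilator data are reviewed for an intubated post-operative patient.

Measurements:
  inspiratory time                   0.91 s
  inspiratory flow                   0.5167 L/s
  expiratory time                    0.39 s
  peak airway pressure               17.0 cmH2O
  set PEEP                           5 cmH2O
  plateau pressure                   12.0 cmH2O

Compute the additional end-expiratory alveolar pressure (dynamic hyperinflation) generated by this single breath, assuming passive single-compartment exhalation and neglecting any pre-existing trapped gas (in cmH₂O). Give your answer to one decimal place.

3.8

Vt = flow × Ti = 0.5167 L/s × 0.91 s × 1000 mL/L = 470.2 mL.
R = (PIP − Pplat)/V̇ = (17.0 − 12.0) / 0.5167 = 5.0/0.5167 = 9.677 cmH2O·s/L.
C = Vt/(Pplat − PEEP) = 470.2 / (12.0 − 5) = 470.2/7.0 = 67.171 mL/cmH2O.
τ = R × C = 9.677 × 0.06717 L/cmH2O = 0.65 s.
Fraction remaining = e^(−Te/τ) = e^(−0.39/0.65) = 0.5488; trapped volume = 470.2 × 0.5488 = 258.05 mL.
Additional alveolar pressure from trapping ≈ V_trapped / C = 258.05 / 67.171 = 3.842 cmH2O.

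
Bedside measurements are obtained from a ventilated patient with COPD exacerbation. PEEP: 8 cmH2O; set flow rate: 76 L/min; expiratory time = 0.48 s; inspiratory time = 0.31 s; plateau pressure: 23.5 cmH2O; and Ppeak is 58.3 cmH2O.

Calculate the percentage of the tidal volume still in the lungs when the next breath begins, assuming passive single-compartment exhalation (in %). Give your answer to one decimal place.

Flow: 76 L/min ÷ 60 = 1.2667 L/s.
Vt = flow × Ti = 1.2667 L/s × 0.31 s × 1000 mL/L = 392.68 mL.
R = (PIP − Pplat)/V̇ = (58.3 − 23.5) / 1.2667 = 34.8/1.2667 = 27.473 cmH2O·s/L.
C = Vt/(Pplat − PEEP) = 392.68 / (23.5 − 8) = 392.68/15.5 = 25.334 mL/cmH2O.
τ = R × C = 27.473 × 0.02533 L/cmH2O = 0.6959 s.
Fraction remaining at end-expiration = e^(−Te/τ) = e^(−0.48/0.6959) = 0.5017 → 50.17%.

50.2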